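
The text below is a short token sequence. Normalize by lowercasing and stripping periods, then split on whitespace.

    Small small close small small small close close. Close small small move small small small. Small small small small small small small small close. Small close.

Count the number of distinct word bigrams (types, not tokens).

26 tokens → 25 bigram windows in total.
Repeated bigrams (each contributes count−1 duplicates):
  small small: 14
  small close: 4
  close small: 3
  close close: 2
19 duplicate windows → 25 − 19 = 6 distinct.

6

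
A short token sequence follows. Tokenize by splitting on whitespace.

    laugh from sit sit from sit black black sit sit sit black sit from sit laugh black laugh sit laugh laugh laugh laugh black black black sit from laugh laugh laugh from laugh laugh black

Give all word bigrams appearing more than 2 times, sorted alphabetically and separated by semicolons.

Bigram counts meeting the condition (more than 2 times):
  black black: 3
  black sit: 3
  from sit: 3
  laugh black: 3
  laugh laugh: 6
  sit from: 3
  sit sit: 3

black black; black sit; from sit; laugh black; laugh laugh; sit from; sit sit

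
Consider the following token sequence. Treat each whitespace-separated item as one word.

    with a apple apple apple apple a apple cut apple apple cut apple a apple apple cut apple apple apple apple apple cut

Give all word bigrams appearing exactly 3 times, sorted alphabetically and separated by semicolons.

a apple; cut apple

Bigram counts meeting the condition (exactly 3 times):
  a apple: 3
  cut apple: 3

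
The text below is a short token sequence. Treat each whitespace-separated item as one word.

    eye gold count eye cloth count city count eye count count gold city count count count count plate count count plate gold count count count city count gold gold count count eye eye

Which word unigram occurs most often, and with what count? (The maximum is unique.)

"count", 17 times

Unigram frequencies (highest first):
  count: 17
  eye: 5
  gold: 5
  city: 3
  plate: 2
  cloth: 1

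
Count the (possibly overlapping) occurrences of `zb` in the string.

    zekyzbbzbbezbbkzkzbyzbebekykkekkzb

Sliding a length-2 window over the 34 characters (33 positions):
  position 5–6: zb
  position 8–9: zb
  position 12–13: zb
  position 18–19: zb
  position 21–22: zb
  position 33–34: zb

6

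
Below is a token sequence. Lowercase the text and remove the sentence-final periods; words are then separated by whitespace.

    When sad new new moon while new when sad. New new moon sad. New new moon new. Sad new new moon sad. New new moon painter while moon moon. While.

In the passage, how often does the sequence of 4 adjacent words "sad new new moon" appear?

Scanning the 27 overlapping 4-gram windows for "sad new new moon":
  position 2–5: sad new new moon
  position 9–12: sad new new moon
  position 13–16: sad new new moon
  position 18–21: sad new new moon
  position 22–25: sad new new moon

5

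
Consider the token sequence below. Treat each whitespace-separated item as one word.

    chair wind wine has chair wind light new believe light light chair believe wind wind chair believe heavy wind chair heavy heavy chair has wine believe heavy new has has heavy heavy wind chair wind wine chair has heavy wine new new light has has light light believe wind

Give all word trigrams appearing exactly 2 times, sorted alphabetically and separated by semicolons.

chair wind wine; heavy wind chair

Trigram counts meeting the condition (exactly 2 times):
  chair wind wine: 2
  heavy wind chair: 2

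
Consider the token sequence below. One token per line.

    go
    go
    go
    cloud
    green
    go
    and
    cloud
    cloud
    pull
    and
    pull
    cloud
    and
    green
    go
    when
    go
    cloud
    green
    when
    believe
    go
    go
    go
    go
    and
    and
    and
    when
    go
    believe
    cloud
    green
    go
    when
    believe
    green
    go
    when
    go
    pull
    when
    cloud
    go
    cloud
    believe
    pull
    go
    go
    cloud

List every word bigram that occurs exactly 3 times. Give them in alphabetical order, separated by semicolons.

cloud green; go when; when go

Bigram counts meeting the condition (exactly 3 times):
  cloud green: 3
  go when: 3
  when go: 3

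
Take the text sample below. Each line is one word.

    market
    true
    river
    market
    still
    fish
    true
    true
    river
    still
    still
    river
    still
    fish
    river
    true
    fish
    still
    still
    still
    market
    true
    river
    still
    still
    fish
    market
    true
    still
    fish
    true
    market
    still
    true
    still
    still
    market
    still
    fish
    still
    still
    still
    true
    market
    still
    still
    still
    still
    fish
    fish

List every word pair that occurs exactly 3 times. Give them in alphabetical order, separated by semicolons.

Bigram counts meeting the condition (exactly 3 times):
  market true: 3
  river still: 3
  true river: 3

market true; river still; true river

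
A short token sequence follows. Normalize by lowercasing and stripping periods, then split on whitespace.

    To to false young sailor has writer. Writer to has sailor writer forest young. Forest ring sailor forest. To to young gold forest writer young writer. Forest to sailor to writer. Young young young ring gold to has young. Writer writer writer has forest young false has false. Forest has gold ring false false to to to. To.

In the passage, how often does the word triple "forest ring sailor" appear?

Scanning the 56 overlapping trigram windows for "forest ring sailor":
  position 15–17: forest ring sailor

1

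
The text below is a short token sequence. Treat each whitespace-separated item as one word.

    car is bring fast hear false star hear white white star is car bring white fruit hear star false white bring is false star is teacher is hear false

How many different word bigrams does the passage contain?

29 tokens → 28 bigram windows in total.
Repeated bigrams (each contributes count−1 duplicates):
  false star: 2
  hear false: 2
  star is: 2
3 duplicate windows → 28 − 3 = 25 distinct.

25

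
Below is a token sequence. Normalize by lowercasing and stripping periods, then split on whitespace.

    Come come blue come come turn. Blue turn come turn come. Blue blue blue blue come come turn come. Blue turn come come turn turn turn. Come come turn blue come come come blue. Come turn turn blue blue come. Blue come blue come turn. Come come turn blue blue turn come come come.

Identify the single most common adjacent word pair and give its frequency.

Bigram frequencies (highest first):
  come come: 10
  come turn: 8
  blue come: 7
  turn come: 7
  come blue: 6
  blue blue: 5
  … (3 more, each ≤ 4)

"come come", 10 times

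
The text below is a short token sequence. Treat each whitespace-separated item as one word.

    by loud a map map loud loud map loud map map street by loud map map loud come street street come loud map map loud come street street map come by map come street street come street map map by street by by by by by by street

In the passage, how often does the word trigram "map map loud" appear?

Scanning the 46 overlapping trigram windows for "map map loud":
  position 4–6: map map loud
  position 15–17: map map loud
  position 23–25: map map loud

3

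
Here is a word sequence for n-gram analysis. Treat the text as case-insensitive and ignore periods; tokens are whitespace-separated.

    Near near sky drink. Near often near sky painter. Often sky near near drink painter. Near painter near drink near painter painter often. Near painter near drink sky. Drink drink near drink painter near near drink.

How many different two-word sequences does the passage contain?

36 tokens → 35 bigram windows in total.
Repeated bigrams (each contributes count−1 duplicates):
  near drink: 5
  painter near: 4
  drink near: 3
  near near: 3
  near painter: 3
  drink painter: 2
  near sky: 2
  often near: 2
  … (2 more repeated)
18 duplicate windows → 35 − 18 = 17 distinct.

17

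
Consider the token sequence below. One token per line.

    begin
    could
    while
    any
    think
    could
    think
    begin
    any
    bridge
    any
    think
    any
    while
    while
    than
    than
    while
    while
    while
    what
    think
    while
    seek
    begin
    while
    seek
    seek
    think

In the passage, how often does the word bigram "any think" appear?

Scanning the 28 overlapping bigram windows for "any think":
  position 4–5: any think
  position 11–12: any think

2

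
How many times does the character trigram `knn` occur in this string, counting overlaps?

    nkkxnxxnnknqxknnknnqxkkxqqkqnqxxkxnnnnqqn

2

Sliding a length-3 window over the 41 characters (39 positions):
  position 14–16: knn
  position 17–19: knn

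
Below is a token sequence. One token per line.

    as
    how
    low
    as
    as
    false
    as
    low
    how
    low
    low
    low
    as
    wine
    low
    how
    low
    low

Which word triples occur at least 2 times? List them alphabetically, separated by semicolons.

how low low; low how low

Trigram counts meeting the condition (at least 2 times):
  how low low: 2
  low how low: 2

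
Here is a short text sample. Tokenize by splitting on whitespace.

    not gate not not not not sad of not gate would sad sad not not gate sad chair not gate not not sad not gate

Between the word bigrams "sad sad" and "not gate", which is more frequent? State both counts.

"not gate" (5 vs 1)

"sad sad": 1 occurrence
"not gate": 5 occurrences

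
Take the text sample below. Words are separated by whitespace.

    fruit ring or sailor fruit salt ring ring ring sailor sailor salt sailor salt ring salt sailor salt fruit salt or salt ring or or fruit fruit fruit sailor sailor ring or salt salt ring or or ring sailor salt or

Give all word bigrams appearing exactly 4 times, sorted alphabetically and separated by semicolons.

Bigram counts meeting the condition (exactly 4 times):
  ring or: 4
  sailor salt: 4
  salt ring: 4

ring or; sailor salt; salt ring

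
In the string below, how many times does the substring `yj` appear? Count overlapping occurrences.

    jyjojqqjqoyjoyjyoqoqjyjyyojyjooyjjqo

6

Sliding a length-2 window over the 36 characters (35 positions):
  position 2–3: yj
  position 11–12: yj
  position 14–15: yj
  position 22–23: yj
  position 28–29: yj
  position 32–33: yj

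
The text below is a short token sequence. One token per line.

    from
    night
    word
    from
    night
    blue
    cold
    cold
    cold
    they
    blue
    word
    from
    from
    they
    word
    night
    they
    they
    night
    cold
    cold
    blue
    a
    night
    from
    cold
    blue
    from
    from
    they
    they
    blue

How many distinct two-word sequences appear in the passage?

33 tokens → 32 bigram windows in total.
Repeated bigrams (each contributes count−1 duplicates):
  cold cold: 3
  cold blue: 2
  from from: 2
  from night: 2
  from they: 2
  they blue: 2
  they they: 2
  word from: 2
9 duplicate windows → 32 − 9 = 23 distinct.

23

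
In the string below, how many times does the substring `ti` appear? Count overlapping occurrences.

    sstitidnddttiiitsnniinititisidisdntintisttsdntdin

7

Sliding a length-2 window over the 49 characters (48 positions):
  position 3–4: ti
  position 5–6: ti
  position 12–13: ti
  position 24–25: ti
  position 26–27: ti
  position 35–36: ti
  position 38–39: ti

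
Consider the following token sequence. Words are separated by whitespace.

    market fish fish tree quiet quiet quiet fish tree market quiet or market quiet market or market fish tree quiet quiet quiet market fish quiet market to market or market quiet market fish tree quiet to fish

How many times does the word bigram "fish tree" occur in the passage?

Scanning the 36 overlapping bigram windows for "fish tree":
  position 3–4: fish tree
  position 8–9: fish tree
  position 18–19: fish tree
  position 33–34: fish tree

4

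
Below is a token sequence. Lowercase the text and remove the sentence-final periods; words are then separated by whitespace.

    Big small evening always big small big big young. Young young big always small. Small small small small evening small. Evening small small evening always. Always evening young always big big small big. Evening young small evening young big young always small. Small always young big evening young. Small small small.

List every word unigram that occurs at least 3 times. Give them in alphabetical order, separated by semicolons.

always; big; evening; small; young

Unigram counts meeting the condition (at least 3 times):
  always: 7
  big: 10
  evening: 8
  small: 17
  young: 9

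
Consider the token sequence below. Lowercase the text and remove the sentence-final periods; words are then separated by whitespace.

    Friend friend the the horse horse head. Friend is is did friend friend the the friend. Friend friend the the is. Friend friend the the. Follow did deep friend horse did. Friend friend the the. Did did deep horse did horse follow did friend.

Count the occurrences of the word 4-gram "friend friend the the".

Scanning the 41 overlapping 4-gram windows for "friend friend the the":
  position 1–4: friend friend the the
  position 12–15: friend friend the the
  position 17–20: friend friend the the
  position 22–25: friend friend the the
  position 32–35: friend friend the the

5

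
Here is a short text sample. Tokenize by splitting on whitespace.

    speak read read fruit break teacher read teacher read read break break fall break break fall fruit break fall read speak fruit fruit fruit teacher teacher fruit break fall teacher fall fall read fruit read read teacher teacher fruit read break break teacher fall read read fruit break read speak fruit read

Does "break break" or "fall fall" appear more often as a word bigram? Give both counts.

"break break": 3 occurrences
"fall fall": 1 occurrence

"break break" (3 vs 1)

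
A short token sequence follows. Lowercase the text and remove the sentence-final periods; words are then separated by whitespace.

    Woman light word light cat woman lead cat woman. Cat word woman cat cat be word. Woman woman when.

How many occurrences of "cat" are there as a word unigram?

5

Scanning the 19 tokens for "cat":
  position 5: cat
  position 8: cat
  position 10: cat
  position 13: cat
  position 14: cat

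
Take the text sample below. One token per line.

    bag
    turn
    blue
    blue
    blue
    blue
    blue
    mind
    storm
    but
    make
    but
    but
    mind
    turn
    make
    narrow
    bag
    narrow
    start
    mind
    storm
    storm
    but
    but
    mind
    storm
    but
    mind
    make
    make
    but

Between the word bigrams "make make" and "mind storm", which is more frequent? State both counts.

"mind storm" (3 vs 1)

"make make": 1 occurrence
"mind storm": 3 occurrences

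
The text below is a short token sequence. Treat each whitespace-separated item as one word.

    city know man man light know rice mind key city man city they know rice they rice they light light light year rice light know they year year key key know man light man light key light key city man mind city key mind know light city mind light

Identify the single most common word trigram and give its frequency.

Trigram frequencies (highest first):
  key city man: 2
  city know man: 1
  know man man: 1
  man man light: 1
  man light know: 1
  light know rice: 1
  … (40 more, each ≤ 1)

"key city man", 2 times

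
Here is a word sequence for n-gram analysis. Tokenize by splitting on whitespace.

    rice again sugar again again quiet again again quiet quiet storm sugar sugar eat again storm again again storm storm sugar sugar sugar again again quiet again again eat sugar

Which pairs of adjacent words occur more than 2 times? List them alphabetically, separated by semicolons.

again again; again quiet; sugar sugar

Bigram counts meeting the condition (more than 2 times):
  again again: 5
  again quiet: 3
  sugar sugar: 3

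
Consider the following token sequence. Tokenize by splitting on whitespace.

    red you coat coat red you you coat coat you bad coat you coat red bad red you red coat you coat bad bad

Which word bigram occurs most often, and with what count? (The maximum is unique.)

"you coat", 4 times

Bigram frequencies (highest first):
  you coat: 4
  red you: 3
  coat you: 3
  coat coat: 2
  coat red: 2
  you you: 1
  … (8 more, each ≤ 1)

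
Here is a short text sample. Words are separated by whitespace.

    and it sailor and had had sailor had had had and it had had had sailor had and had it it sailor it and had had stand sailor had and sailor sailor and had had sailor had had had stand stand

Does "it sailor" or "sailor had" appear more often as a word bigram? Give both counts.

"it sailor": 2 occurrences
"sailor had": 4 occurrences

"sailor had" (4 vs 2)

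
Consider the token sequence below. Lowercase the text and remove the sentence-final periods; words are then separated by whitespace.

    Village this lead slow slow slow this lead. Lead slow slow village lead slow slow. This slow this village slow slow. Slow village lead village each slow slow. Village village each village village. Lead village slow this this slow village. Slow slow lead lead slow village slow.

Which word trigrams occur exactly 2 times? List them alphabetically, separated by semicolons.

lead lead slow; slow slow slow; slow slow this; slow village lead; slow village slow; village lead village; village slow slow

Trigram counts meeting the condition (exactly 2 times):
  lead lead slow: 2
  slow slow slow: 2
  slow slow this: 2
  slow village lead: 2
  slow village slow: 2
  village lead village: 2
  village slow slow: 2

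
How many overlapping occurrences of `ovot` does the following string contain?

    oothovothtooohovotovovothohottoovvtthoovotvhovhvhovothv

5

Sliding a length-4 window over the 55 characters (52 positions):
  position 5–8: ovot
  position 15–18: ovot
  position 21–24: ovot
  position 39–42: ovot
  position 50–53: ovot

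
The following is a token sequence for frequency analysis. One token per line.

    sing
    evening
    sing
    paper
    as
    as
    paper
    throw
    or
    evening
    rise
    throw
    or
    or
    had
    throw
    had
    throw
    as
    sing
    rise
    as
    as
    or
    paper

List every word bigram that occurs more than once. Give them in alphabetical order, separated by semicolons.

Bigram counts meeting the condition (more than once):
  as as: 2
  had throw: 2
  throw or: 2

as as; had throw; throw or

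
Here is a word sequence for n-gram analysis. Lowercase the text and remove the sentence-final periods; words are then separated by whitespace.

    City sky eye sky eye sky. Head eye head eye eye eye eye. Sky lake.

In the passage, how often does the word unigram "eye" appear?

Scanning the 15 tokens for "eye":
  position 3: eye
  position 5: eye
  position 8: eye
  position 10: eye
  position 11: eye
  position 12: eye
  position 13: eye

7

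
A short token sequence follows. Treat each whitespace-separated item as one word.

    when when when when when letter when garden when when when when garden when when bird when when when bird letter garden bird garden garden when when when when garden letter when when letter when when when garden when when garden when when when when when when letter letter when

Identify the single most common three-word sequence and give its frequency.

Trigram frequencies (highest first):
  when when when: 13
  garden when when: 5
  when garden when: 4
  when when garden: 4
  when when letter: 3
  when letter when: 2
  … (15 more, each ≤ 2)

"when when when", 13 times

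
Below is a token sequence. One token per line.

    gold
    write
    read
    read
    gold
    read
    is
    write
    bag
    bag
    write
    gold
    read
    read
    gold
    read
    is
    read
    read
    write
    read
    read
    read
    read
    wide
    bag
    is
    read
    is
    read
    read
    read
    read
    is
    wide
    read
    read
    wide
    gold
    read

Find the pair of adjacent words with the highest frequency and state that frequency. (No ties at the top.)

Bigram frequencies (highest first):
  read read: 10
  gold read: 4
  read is: 4
  is read: 3
  write read: 2
  read gold: 2
  … (13 more, each ≤ 2)

"read read", 10 times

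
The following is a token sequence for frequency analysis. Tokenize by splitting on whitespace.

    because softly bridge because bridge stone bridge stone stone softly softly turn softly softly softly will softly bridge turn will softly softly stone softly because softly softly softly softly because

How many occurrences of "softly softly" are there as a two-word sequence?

7

Scanning the 29 overlapping bigram windows for "softly softly":
  position 10–11: softly softly
  position 13–14: softly softly
  position 14–15: softly softly
  position 21–22: softly softly
  position 26–27: softly softly
  position 27–28: softly softly
  position 28–29: softly softly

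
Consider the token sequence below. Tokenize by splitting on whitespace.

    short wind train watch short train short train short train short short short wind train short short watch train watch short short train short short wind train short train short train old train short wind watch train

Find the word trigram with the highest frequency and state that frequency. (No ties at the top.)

"short train short", 5 times

Trigram frequencies (highest first):
  short train short: 5
  train short train: 4
  short wind train: 3
  train short short: 3
  train watch short: 2
  short short wind: 2
  … (15 more, each ≤ 2)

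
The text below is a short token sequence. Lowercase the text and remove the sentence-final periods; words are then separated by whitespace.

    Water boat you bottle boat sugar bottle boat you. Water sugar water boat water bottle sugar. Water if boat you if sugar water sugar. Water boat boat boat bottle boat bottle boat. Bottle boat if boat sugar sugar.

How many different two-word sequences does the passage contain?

20

38 tokens → 37 bigram windows in total.
Repeated bigrams (each contributes count−1 duplicates):
  bottle boat: 5
  sugar water: 4
  boat bottle: 3
  boat you: 3
  water boat: 3
  boat boat: 2
  boat sugar: 2
  if boat: 2
  … (1 more repeated)
17 duplicate windows → 37 − 17 = 20 distinct.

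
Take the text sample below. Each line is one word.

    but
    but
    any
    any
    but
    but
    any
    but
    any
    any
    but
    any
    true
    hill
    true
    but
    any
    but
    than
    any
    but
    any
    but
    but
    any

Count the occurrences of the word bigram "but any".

Scanning the 24 overlapping bigram windows for "but any":
  position 2–3: but any
  position 6–7: but any
  position 8–9: but any
  position 11–12: but any
  position 16–17: but any
  position 21–22: but any
  position 24–25: but any

7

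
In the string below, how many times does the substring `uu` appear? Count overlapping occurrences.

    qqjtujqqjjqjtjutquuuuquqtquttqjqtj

3

Sliding a length-2 window over the 34 characters (33 positions):
  position 18–19: uu
  position 19–20: uu
  position 20–21: uu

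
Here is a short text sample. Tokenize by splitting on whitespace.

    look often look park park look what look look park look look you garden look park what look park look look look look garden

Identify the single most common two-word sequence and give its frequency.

"look look", 5 times

Bigram frequencies (highest first):
  look look: 5
  look park: 4
  park look: 3
  what look: 2
  look often: 1
  often look: 1
  … (7 more, each ≤ 1)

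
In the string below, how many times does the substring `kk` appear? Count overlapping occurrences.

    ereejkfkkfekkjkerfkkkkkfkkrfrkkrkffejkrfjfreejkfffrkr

8

Sliding a length-2 window over the 53 characters (52 positions):
  position 8–9: kk
  position 12–13: kk
  position 19–20: kk
  position 20–21: kk
  position 21–22: kk
  position 22–23: kk
  position 25–26: kk
  position 30–31: kk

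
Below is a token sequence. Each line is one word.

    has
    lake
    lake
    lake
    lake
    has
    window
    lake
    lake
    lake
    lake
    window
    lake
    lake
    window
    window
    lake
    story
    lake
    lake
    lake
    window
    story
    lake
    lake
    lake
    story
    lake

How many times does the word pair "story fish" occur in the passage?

Scanning the 27 overlapping bigram windows for "story fish":
  (none found)

0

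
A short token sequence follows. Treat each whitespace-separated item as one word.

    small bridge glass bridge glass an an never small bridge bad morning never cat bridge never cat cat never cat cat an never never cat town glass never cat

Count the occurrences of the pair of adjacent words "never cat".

5

Scanning the 28 overlapping bigram windows for "never cat":
  position 13–14: never cat
  position 16–17: never cat
  position 19–20: never cat
  position 24–25: never cat
  position 28–29: never cat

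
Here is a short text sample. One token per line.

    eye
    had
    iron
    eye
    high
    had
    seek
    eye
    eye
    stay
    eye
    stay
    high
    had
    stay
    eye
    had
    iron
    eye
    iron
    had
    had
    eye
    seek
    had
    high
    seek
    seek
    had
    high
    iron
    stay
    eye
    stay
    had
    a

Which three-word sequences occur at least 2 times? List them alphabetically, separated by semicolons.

Trigram counts meeting the condition (at least 2 times):
  eye had iron: 2
  had iron eye: 2
  seek had high: 2
  stay eye stay: 2

eye had iron; had iron eye; seek had high; stay eye stay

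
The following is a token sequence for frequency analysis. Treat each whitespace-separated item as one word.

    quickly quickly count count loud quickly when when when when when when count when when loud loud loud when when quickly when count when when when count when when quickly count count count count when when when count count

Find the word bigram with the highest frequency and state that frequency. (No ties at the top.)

Bigram frequencies (highest first):
  when when: 12
  count count: 5
  when count: 4
  count when: 4
  quickly count: 2
  quickly when: 2
  … (7 more, each ≤ 2)

"when when", 12 times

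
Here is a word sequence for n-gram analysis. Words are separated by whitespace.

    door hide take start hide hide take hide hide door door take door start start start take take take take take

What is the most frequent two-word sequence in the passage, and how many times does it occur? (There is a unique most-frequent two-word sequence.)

"take take", 4 times

Bigram frequencies (highest first):
  take take: 4
  hide take: 2
  hide hide: 2
  start start: 2
  door hide: 1
  take start: 1
  … (8 more, each ≤ 1)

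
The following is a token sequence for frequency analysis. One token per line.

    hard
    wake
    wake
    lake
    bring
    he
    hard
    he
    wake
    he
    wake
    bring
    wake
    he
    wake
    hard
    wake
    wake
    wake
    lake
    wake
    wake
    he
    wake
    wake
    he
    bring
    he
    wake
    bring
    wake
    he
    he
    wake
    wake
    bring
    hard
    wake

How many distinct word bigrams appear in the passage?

38 tokens → 37 bigram windows in total.
Repeated bigrams (each contributes count−1 duplicates):
  he wake: 6
  wake wake: 6
  wake he: 5
  hard wake: 3
  wake bring: 3
  bring he: 2
  bring wake: 2
  wake lake: 2
21 duplicate windows → 37 − 21 = 16 distinct.

16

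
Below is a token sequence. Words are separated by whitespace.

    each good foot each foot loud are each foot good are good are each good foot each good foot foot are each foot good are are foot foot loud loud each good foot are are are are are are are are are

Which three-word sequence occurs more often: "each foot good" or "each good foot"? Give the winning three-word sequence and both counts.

"each foot good": 2 occurrences
"each good foot": 4 occurrences

"each good foot" (4 vs 2)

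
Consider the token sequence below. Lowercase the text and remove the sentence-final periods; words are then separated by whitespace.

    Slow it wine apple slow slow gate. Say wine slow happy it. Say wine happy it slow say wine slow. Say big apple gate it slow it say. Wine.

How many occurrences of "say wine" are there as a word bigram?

Scanning the 28 overlapping bigram windows for "say wine":
  position 8–9: say wine
  position 13–14: say wine
  position 18–19: say wine
  position 28–29: say wine

4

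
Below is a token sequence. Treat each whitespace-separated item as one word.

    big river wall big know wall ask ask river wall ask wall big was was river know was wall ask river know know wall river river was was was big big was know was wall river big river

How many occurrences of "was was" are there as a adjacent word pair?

Scanning the 37 overlapping bigram windows for "was was":
  position 14–15: was was
  position 27–28: was was
  position 28–29: was was

3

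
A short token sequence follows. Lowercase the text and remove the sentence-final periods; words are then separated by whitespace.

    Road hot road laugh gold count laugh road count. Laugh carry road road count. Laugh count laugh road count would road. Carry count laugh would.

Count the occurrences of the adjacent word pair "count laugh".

5

Scanning the 24 overlapping bigram windows for "count laugh":
  position 6–7: count laugh
  position 9–10: count laugh
  position 14–15: count laugh
  position 16–17: count laugh
  position 23–24: count laugh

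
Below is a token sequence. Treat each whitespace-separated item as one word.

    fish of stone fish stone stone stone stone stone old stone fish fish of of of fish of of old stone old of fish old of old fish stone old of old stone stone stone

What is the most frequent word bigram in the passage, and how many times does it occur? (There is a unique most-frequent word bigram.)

Bigram frequencies (highest first):
  stone stone: 6
  fish of: 3
  stone old: 3
  old stone: 3
  of of: 3
  of old: 3
  … (8 more, each ≤ 3)

"stone stone", 6 times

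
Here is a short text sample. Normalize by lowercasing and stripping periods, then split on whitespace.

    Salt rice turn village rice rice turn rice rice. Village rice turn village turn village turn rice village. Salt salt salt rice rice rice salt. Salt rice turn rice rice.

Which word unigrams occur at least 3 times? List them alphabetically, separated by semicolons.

rice; salt; turn; village

Unigram counts meeting the condition (at least 3 times):
  rice: 13
  salt: 6
  turn: 6
  village: 5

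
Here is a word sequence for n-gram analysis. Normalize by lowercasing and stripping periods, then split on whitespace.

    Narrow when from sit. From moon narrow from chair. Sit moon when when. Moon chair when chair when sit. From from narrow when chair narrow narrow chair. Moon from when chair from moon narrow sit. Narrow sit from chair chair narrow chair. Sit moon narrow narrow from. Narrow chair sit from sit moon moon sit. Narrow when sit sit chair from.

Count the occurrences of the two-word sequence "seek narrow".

0

Scanning the 60 overlapping bigram windows for "seek narrow":
  (none found)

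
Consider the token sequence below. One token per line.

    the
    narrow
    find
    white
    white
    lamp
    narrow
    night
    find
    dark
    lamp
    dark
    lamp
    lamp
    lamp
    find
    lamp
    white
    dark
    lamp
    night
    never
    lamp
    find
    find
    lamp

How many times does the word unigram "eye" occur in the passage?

Scanning the 26 tokens for "eye":
  (none found)

0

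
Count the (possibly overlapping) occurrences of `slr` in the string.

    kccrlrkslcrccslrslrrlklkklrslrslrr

Sliding a length-3 window over the 34 characters (32 positions):
  position 14–16: slr
  position 17–19: slr
  position 28–30: slr
  position 31–33: slr

4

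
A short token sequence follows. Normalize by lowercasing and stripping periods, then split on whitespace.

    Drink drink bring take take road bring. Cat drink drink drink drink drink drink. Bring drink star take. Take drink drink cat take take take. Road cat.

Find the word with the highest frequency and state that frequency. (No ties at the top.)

Unigram frequencies (highest first):
  drink: 11
  take: 7
  bring: 3
  cat: 3
  road: 2
  star: 1

"drink", 11 times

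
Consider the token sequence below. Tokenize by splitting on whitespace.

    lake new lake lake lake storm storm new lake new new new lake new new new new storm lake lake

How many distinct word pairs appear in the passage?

9

20 tokens → 19 bigram windows in total.
Repeated bigrams (each contributes count−1 duplicates):
  new new: 5
  lake lake: 3
  lake new: 3
  new lake: 3
10 duplicate windows → 19 − 10 = 9 distinct.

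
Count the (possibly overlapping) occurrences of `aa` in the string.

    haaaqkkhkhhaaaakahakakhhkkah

Sliding a length-2 window over the 28 characters (27 positions):
  position 2–3: aa
  position 3–4: aa
  position 12–13: aa
  position 13–14: aa
  position 14–15: aa

5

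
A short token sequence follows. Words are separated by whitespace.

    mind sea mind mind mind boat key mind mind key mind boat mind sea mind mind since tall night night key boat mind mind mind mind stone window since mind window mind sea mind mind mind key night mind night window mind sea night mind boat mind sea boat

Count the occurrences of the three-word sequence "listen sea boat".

0

Scanning the 47 overlapping trigram windows for "listen sea boat":
  (none found)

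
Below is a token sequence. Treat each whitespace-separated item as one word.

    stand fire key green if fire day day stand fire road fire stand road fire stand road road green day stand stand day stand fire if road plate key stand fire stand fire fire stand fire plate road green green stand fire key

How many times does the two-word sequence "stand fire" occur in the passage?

7

Scanning the 42 overlapping bigram windows for "stand fire":
  position 1–2: stand fire
  position 9–10: stand fire
  position 24–25: stand fire
  position 30–31: stand fire
  position 32–33: stand fire
  position 35–36: stand fire
  position 41–42: stand fire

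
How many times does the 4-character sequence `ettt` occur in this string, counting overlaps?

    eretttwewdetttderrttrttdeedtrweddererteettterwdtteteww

3

Sliding a length-4 window over the 54 characters (51 positions):
  position 3–6: ettt
  position 11–14: ettt
  position 40–43: ettt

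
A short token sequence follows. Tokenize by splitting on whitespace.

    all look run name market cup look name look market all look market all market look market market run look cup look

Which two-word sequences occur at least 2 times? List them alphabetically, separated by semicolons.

all look; cup look; look market; market all

Bigram counts meeting the condition (at least 2 times):
  all look: 2
  cup look: 2
  look market: 3
  market all: 2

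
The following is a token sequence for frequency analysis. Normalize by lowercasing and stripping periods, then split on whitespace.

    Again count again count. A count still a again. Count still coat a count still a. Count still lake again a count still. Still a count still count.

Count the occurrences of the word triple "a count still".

5

Scanning the 26 overlapping trigram windows for "a count still":
  position 5–7: a count still
  position 13–15: a count still
  position 16–18: a count still
  position 21–23: a count still
  position 25–27: a count still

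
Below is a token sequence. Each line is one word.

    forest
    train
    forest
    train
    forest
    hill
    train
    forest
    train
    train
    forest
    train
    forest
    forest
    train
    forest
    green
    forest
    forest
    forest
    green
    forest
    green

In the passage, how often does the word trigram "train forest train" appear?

3

Scanning the 21 overlapping trigram windows for "train forest train":
  position 2–4: train forest train
  position 7–9: train forest train
  position 10–12: train forest train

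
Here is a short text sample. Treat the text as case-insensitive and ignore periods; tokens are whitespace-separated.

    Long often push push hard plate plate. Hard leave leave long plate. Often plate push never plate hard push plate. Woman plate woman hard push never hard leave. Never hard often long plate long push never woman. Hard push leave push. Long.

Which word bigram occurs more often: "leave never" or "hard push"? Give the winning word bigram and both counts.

"leave never": 1 occurrence
"hard push": 3 occurrences

"hard push" (3 vs 1)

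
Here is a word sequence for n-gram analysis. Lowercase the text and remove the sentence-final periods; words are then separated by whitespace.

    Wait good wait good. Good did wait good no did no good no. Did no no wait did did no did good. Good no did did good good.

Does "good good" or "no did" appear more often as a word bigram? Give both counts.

"no did" (4 vs 3)

"good good": 3 occurrences
"no did": 4 occurrences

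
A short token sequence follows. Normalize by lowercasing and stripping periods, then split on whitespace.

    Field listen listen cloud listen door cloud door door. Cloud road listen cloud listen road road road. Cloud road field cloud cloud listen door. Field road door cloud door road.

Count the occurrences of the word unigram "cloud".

Scanning the 30 tokens for "cloud":
  position 4: cloud
  position 7: cloud
  position 10: cloud
  position 13: cloud
  position 18: cloud
  position 21: cloud
  position 22: cloud
  position 28: cloud

8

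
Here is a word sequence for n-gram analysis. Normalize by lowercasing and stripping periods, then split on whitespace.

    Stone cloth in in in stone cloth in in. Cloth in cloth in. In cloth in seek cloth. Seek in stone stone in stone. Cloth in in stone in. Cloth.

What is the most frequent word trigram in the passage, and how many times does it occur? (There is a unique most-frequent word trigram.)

"cloth in in", 4 times

Trigram frequencies (highest first):
  cloth in in: 4
  stone cloth in: 3
  in cloth in: 3
  in in stone: 2
  in stone cloth: 2
  in in cloth: 2
  … (12 more, each ≤ 1)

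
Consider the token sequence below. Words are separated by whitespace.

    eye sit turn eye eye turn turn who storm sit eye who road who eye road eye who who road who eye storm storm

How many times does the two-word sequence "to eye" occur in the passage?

0

Scanning the 23 overlapping bigram windows for "to eye":
  (none found)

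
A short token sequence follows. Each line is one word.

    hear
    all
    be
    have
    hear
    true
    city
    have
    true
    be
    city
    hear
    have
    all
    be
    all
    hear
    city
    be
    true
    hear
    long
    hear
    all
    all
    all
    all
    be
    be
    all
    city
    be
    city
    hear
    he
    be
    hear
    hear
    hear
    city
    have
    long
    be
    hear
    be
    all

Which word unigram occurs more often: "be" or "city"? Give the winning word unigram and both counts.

"be" (10 vs 6)

"be": 10 occurrences
"city": 6 occurrences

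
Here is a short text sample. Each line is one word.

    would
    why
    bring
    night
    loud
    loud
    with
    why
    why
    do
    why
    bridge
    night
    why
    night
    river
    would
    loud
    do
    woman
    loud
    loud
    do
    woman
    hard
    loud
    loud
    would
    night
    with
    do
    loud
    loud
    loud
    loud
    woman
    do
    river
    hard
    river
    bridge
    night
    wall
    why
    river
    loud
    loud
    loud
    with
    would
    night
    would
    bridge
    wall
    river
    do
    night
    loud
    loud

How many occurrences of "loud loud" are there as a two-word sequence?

9

Scanning the 58 overlapping bigram windows for "loud loud":
  position 5–6: loud loud
  position 21–22: loud loud
  position 26–27: loud loud
  position 32–33: loud loud
  position 33–34: loud loud
  position 34–35: loud loud
  position 46–47: loud loud
  position 47–48: loud loud
  position 58–59: loud loud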